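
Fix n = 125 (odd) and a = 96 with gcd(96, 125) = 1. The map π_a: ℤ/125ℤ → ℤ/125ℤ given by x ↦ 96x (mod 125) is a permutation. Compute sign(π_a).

Trace 21: π^k(21) = [21, 16, 36, 81, 26, 121, 116] for k=0..6.
Cycle type of π: 25×4 + 5×4 + 1×5; total 13 cycles.
13 cycles on 125: each ℓ→(−1)^(ℓ−1), product (−1)^112 = +1.
Via Zolotarev, sign(π_{96}) = (96|125) = +1.

+1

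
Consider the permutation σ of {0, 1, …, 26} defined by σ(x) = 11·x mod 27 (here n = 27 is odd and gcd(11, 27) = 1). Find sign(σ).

-1

Trace 19: π^k(19) = [19, 20, 4, 17, 25, 5, 1] for k=0..6.
Cycle lengths of π_11 on ℤ/27ℤ: [18, 6, 2, 1]; 4 cycles in total.
4 cycles on 27: each ℓ→(−1)^(ℓ−1), product (−1)^23 = -1.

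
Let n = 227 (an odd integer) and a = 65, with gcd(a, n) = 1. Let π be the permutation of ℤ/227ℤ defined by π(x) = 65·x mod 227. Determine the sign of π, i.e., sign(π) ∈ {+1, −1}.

Start at x=53: 53 → 40 → 103 → 112 → 16 → 132 → 181 → … (one orbit).
The orbit structure of x ↦ 65x mod 227: 3 orbits of sizes [113, 113, 1].
Σ(ℓ_i−1) = 227−3 = 224; sign = (−1)^224 = +1.
(65|227)_J = +1 (Zolotarev's lemma cross-check).

+1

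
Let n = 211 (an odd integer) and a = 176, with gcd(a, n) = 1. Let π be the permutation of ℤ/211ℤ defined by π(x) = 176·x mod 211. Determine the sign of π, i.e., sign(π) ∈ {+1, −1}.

+1

Orbit of 161 under x↦176x: [161, 62, 151, 201, 139, 199, 209]… (length divides ord_211(176)).
Cycle type of π: 105×2 + 1; total 3 cycles.
3 cycles on 211: each ℓ→(−1)^(ℓ−1), product (−1)^208 = +1.
(176|211)_J = +1 (Zolotarev's lemma cross-check).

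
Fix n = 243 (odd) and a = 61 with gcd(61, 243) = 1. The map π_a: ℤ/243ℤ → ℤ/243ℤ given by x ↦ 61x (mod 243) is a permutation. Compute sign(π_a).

+1

Orbit of 178 under x↦61x: [178, 166, 163, 223, 238, 181, 106]… (length divides ord_243(61)).
11 cycles of lengths [81, 81, 27, 27, 9, 9, 3, 3, 1, 1, 1].
11 cycles on 243: each ℓ→(−1)^(ℓ−1), product (−1)^232 = +1.
(61|243)_J = +1 (Zolotarev's lemma cross-check).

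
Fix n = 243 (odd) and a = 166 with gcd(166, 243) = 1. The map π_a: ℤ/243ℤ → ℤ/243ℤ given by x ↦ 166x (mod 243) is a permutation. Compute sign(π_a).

Orbit of 178 under x↦166x: [178, 145, 13, 214, 46, 103, 88]… (length divides ord_243(166)).
π_166 has 11 disjoint cycles with lengths [81, 81, 27, 27, 9, 9, 3, 3, 1, 1, 1] on {0,…,242}.
243 − 11 = 232 transpositions; sign(π) = (−1)^232 = +1.
Via Zolotarev, sign(π_{166}) = (166|243) = +1.

+1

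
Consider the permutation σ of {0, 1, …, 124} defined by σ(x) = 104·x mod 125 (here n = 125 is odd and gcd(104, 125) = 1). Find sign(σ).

Orbit of 29 under x↦104x: [29, 16, 39, 56, 74, 71, 9]… (length divides ord_125(104)).
The orbit structure of x ↦ 104x mod 125: 7 orbits of sizes [50, 50, 10, 10, 2, 2, 1].
sign(π) = (−1)^{n − #cycles} = (−1)^{125−7} = (−1)^118 = +1.
Check: (104/125) = +1 by Zolotarev.

+1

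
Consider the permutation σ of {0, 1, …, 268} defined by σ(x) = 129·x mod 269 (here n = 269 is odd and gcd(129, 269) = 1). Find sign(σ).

-1

Start at x=1: 1 → 129 → 232 → 69 → 24 → 137 → 188 → … (one orbit).
The orbit structure of x ↦ 129x mod 269: 2 orbits of sizes [268, 1].
269 − 2 = 267 transpositions; sign(π) = (−1)^267 = -1.
Check: (129/269) = -1 by Zolotarev.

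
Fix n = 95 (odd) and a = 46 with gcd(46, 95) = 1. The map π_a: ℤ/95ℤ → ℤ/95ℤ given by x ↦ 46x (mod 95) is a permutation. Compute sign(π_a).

-1

Orbit of 56 under x↦46x: [56, 11, 31, 1, 46, 26]… (length divides ord_95(46)).
Cycle lengths of π_46 on ℤ/95ℤ: [6, 6, 6, 6, 6, 6, 6, 6, 6, 6, 6, 6, 6, 6, 6, 1, 1, 1, 1, 1]; 20 cycles in total.
n − c = 95 − 20 = 75; sign = (−1)^75 = -1.
Via Zolotarev, sign(π_{46}) = (46|95) = -1.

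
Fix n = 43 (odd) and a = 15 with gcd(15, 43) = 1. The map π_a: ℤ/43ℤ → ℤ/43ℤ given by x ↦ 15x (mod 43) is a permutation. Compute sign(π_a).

+1

Orbit of 35 under x↦15x: [35, 9, 6, 4, 17, 40, 41]… (length divides ord_43(15)).
Cycle lengths of π_15 on ℤ/43ℤ: [21, 21, 1]; 3 cycles in total.
Σ(ℓ_i−1) = 43−3 = 40; sign = (−1)^40 = +1.
(15|43)_J = +1 (Zolotarev's lemma cross-check).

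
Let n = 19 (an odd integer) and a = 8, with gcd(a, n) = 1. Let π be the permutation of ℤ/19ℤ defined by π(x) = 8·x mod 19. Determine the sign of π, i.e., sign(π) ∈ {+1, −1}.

Start at x=11: 11 → 12 → 1 → 8 → 7 → 18 → 11 (one orbit).
Cycle type of π: 6×3 + 1; total 4 cycles.
Σ(ℓ_i−1) = 19−4 = 15; sign = (−1)^15 = -1.

-1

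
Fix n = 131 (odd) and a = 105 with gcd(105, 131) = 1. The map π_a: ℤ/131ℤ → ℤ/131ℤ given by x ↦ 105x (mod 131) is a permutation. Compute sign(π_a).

+1

Orbit of 63 under x↦105x: [63, 65, 13, 55, 11, 107, 100]… (length divides ord_131(105)).
Cycle type of π: 65×2 + 1; total 3 cycles.
Σ(ℓ_i−1) = 131−3 = 128; sign = (−1)^128 = +1.
Via Zolotarev, sign(π_{105}) = (105|131) = +1.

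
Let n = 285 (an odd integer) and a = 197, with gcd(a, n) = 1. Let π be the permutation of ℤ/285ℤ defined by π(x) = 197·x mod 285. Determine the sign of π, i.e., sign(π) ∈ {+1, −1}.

Trace 121: π^k(121) = [121, 182, 229, 83, 106, 77, 64] for k=0..6.
Decompose π into cycles: lengths [12, 12, 12, 12, 12, 12, 12, 12, 12, 12, 12, 12, 12, 12, 12, 12, 12, 12, 6, 6, 6, 6, 6, 6, 4, 4, 4, 3, 3, 3, 3, 3, 3, 2, 1] (35 cycles, including the fixed point 0).
Σ(ℓ_i−1) = 285−35 = 250; sign = (−1)^250 = +1.
Via Zolotarev, sign(π_{197}) = (197|285) = +1.

+1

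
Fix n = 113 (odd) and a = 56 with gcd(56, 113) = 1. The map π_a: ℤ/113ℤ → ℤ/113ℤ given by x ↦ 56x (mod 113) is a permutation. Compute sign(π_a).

+1

Trace 4: π^k(4) = [4, 111, 1, 56, 85, 14, 106] for k=0..6.
Cycle type of π: 28×4 + 1; total 5 cycles.
sign(π) = (−1)^{n − #cycles} = (−1)^{113−5} = (−1)^108 = +1.
(56|113)_J = +1 (Zolotarev's lemma cross-check).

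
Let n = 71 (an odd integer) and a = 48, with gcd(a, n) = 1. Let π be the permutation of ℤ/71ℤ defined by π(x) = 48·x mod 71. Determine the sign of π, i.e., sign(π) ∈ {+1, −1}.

Trace 48: π^k(48) = [48, 32, 45, 30, 20, 37, 1] for k=0..6.
The orbit structure of x ↦ 48x mod 71: 11 orbits of sizes [7, 7, 7, 7, 7, 7, 7, 7, 7, 7, 1].
11 cycles on 71: each ℓ→(−1)^(ℓ−1), product (−1)^60 = +1.
Check: (48/71) = +1 by Zolotarev.

+1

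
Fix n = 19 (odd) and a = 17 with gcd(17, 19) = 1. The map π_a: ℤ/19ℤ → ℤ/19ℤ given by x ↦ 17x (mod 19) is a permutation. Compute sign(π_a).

Orbit of 5 under x↦17x: [5, 9, 1, 17, 4, 11, 16]… (length divides ord_19(17)).
3 cycles of lengths [9, 9, 1].
3 cycles on 19: each ℓ→(−1)^(ℓ−1), product (−1)^16 = +1.

+1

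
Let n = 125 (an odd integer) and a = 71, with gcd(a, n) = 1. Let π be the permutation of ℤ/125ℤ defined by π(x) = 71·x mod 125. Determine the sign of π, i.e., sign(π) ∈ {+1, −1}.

+1

Orbit of 21 under x↦71x: [21, 116, 111, 6, 51, 121, 91]… (length divides ord_125(71)).
Cycle lengths of π_71 on ℤ/125ℤ: [25, 25, 25, 25, 5, 5, 5, 5, 1, 1, 1, 1, 1]; 13 cycles in total.
Σ(ℓ_i−1) = 125−13 = 112; sign = (−1)^112 = +1.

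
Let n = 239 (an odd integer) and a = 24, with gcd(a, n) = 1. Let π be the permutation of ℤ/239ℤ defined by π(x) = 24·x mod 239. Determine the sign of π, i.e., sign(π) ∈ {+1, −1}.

+1

Orbit of 201 under x↦24x: [201, 44, 100, 10, 1, 24, 98]… (length divides ord_239(24)).
Decompose π into cycles: lengths [7, 7, 7, 7, 7, 7, 7, 7, 7, 7, 7, 7, 7, 7, 7, 7, 7, 7, 7, 7, 7, 7, 7, 7, 7, 7, 7, 7, 7, 7, 7, 7, 7, 7, 1] (35 cycles, including the fixed point 0).
With 35 cycles on 239 points, sign = (−1)^{239−35} = +1.
The Jacobi symbol (24|239) = +1 (Zolotarev) agrees.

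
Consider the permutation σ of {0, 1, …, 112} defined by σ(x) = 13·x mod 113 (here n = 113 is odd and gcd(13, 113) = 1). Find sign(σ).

+1

Trace 91: π^k(91) = [91, 53, 11, 30, 51, 98, 31] for k=0..6.
The orbit structure of x ↦ 13x mod 113: 3 orbits of sizes [56, 56, 1].
sign(π) = (−1)^{n − #cycles} = (−1)^{113−3} = (−1)^110 = +1.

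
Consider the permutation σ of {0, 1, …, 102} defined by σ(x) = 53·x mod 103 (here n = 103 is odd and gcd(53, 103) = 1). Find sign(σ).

Trace 19: π^k(19) = [19, 80, 17, 77, 64, 96, 41] for k=0..6.
Decompose π into cycles: lengths [102, 1] (2 cycles, including the fixed point 0).
2 cycles on 103: each ℓ→(−1)^(ℓ−1), product (−1)^101 = -1.
Via Zolotarev, sign(π_{53}) = (53|103) = -1.

-1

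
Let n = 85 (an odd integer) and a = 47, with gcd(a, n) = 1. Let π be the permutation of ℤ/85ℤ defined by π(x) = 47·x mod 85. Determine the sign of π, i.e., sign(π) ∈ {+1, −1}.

-1

Trace 84: π^k(84) = [84, 38, 1, 47] for k=0..3.
22 cycles of lengths [4, 4, 4, 4, 4, 4, 4, 4, 4, 4, 4, 4, 4, 4, 4, 4, 4, 4, 4, 4, 4, 1].
n − c = 85 − 22 = 63; sign = (−1)^63 = -1.
The Jacobi symbol (47|85) = -1 (Zolotarev) agrees.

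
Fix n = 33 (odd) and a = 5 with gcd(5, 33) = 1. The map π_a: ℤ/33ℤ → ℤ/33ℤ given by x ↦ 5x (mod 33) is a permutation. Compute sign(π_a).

-1

Start at x=14: 14 → 4 → 20 → 1 → 5 → 25 → 26 → … (one orbit).
Decompose π into cycles: lengths [10, 10, 5, 5, 2, 1] (6 cycles, including the fixed point 0).
Σ(ℓ_i−1) = 33−6 = 27; sign = (−1)^27 = -1.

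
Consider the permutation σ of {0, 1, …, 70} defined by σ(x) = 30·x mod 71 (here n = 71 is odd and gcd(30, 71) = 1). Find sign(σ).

+1

Start at x=45: 45 → 1 → 30 → 48 → 20 → 32 → 37 → 45 (one orbit).
π_30 has 11 disjoint cycles with lengths [7, 7, 7, 7, 7, 7, 7, 7, 7, 7, 1] on {0,…,70}.
sign(π) = (−1)^{n − #cycles} = (−1)^{71−11} = (−1)^60 = +1.
(30|71)_J = +1 (Zolotarev's lemma cross-check).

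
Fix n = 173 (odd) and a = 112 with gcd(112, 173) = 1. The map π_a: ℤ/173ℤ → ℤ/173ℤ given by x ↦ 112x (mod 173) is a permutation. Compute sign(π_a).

Trace 72: π^k(72) = [72, 106, 108, 159, 162, 152, 70] for k=0..6.
π_112 has 2 disjoint cycles with lengths [172, 1] on {0,…,172}.
sign(π) = (−1)^{n − #cycles} = (−1)^{173−2} = (−1)^171 = -1.

-1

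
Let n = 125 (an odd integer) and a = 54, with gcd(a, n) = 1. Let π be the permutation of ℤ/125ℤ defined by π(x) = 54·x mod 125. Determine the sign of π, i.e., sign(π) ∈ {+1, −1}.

+1

Orbit of 121 under x↦54x: [121, 34, 86, 19, 26, 29, 66]… (length divides ord_125(54)).
The orbit structure of x ↦ 54x mod 125: 7 orbits of sizes [50, 50, 10, 10, 2, 2, 1].
With 7 cycles on 125 points, sign = (−1)^{125−7} = +1.
Zolotarev: (54|125) = +1, matching the cycle-count sign.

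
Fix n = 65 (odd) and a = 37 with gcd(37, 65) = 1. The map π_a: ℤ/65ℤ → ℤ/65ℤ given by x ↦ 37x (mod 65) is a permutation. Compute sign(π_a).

+1

Trace 18: π^k(18) = [18, 16, 7, 64, 28, 61, 47] for k=0..6.
Cycle type of π: 12×5 + 4 + 1; total 7 cycles.
sign(π) = (−1)^{n − #cycles} = (−1)^{65−7} = (−1)^58 = +1.
(37|65)_J = +1 (Zolotarev's lemma cross-check).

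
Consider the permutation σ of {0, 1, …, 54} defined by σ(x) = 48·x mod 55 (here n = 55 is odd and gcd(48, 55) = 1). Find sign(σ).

-1

Start at x=48: 48 → 49 → 42 → 36 → 23 → 4 → 27 → … (one orbit).
Cycle lengths of π_48 on ℤ/55ℤ: [20, 20, 5, 5, 4, 1]; 6 cycles in total.
With 6 cycles on 55 points, sign = (−1)^{55−6} = -1.
The Jacobi symbol (48|55) = -1 (Zolotarev) agrees.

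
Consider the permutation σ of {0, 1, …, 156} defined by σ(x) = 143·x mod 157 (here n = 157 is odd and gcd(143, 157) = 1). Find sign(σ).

Start at x=108: 108 → 58 → 130 → 64 → 46 → 141 → 67 → … (one orbit).
π_143 has 7 disjoint cycles with lengths [26, 26, 26, 26, 26, 26, 1] on {0,…,156}.
7 cycles on 157: each ℓ→(−1)^(ℓ−1), product (−1)^150 = +1.
(143|157)_J = +1 (Zolotarev's lemma cross-check).

+1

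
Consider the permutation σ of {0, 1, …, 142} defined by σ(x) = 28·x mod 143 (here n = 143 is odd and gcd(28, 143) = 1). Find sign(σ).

+1

Start at x=100: 100 → 83 → 36 → 7 → 53 → 54 → 82 → … (one orbit).
5 cycles of lengths [60, 60, 12, 10, 1].
With 5 cycles on 143 points, sign = (−1)^{143−5} = +1.
(28|143)_J = +1 (Zolotarev's lemma cross-check).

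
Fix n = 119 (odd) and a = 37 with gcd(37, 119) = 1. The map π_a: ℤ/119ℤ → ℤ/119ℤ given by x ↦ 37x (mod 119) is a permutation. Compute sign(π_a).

Orbit of 92 under x↦37x: [92, 72, 46, 36, 23, 18, 71]… (length divides ord_119(37)).
The orbit structure of x ↦ 37x mod 119: 6 orbits of sizes [48, 48, 16, 3, 3, 1].
119 − 6 = 113 transpositions; sign(π) = (−1)^113 = -1.
Via Zolotarev, sign(π_{37}) = (37|119) = -1.

-1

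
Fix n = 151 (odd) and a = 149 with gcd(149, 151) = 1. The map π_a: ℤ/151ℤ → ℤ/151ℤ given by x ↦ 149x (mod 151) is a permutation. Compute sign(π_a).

Orbit of 1 under x↦149x: [1, 149, 4, 143, 16, 119, 64]… (length divides ord_151(149)).
The orbit structure of x ↦ 149x mod 151: 6 orbits of sizes [30, 30, 30, 30, 30, 1].
6 cycles on 151: each ℓ→(−1)^(ℓ−1), product (−1)^145 = -1.

-1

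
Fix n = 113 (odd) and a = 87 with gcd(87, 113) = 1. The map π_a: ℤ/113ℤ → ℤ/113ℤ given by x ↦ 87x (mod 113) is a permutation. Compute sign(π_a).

+1

Orbit of 64 under x↦87x: [64, 31, 98, 51, 30, 11, 53]… (length divides ord_113(87)).
Decompose π into cycles: lengths [56, 56, 1] (3 cycles, including the fixed point 0).
3 cycles on 113: each ℓ→(−1)^(ℓ−1), product (−1)^110 = +1.
(87|113)_J = +1 (Zolotarev's lemma cross-check).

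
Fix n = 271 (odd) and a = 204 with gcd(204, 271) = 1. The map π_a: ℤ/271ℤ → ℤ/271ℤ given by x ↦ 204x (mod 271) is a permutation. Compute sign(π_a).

-1

Trace 9: π^k(9) = [9, 210, 22, 152, 114, 221, 98] for k=0..6.
π_204 has 2 disjoint cycles with lengths [270, 1] on {0,…,270}.
n − c = 271 − 2 = 269; sign = (−1)^269 = -1.
The Jacobi symbol (204|271) = -1 (Zolotarev) agrees.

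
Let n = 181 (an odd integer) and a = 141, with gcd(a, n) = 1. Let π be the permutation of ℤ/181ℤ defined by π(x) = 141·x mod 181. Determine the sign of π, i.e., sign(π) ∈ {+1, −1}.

-1

Trace 6: π^k(6) = [6, 122, 7, 82, 159, 156, 95] for k=0..6.
π_141 has 4 disjoint cycles with lengths [60, 60, 60, 1] on {0,…,180}.
n − c = 181 − 4 = 177; sign = (−1)^177 = -1.
Zolotarev: (141|181) = -1, matching the cycle-count sign.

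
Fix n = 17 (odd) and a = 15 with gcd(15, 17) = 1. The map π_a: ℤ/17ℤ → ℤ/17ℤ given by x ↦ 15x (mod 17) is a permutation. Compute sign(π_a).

+1

Trace 2: π^k(2) = [2, 13, 8, 1, 15, 4, 9] for k=0..6.
The orbit structure of x ↦ 15x mod 17: 3 orbits of sizes [8, 8, 1].
sign(π) = (−1)^{n − #cycles} = (−1)^{17−3} = (−1)^14 = +1.
(15|17)_J = +1 (Zolotarev's lemma cross-check).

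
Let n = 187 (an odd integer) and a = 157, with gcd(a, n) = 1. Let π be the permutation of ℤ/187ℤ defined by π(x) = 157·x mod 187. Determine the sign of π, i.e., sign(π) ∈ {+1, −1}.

Start at x=47: 47 → 86 → 38 → 169 → 166 → 69 → 174 → … (one orbit).
15 cycles of lengths [20, 20, 20, 20, 20, 20, 20, 20, 5, 5, 4, 4, 4, 4, 1].
sign(π) = (−1)^{n − #cycles} = (−1)^{187−15} = (−1)^172 = +1.

+1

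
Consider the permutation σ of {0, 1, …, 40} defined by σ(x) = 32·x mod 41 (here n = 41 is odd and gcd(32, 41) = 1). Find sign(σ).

+1

Orbit of 32 under x↦32x: [32, 40, 9, 1]… (length divides ord_41(32)).
The orbit structure of x ↦ 32x mod 41: 11 orbits of sizes [4, 4, 4, 4, 4, 4, 4, 4, 4, 4, 1].
With 11 cycles on 41 points, sign = (−1)^{41−11} = +1.
Check: (32/41) = +1 by Zolotarev.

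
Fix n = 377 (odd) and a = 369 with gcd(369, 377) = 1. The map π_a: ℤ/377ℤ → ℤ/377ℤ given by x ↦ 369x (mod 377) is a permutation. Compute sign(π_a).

+1

Start at x=207: 207 → 229 → 53 → 330 → 376 → 8 → 313 → … (one orbit).
The orbit structure of x ↦ 369x mod 377: 17 orbits of sizes [28, 28, 28, 28, 28, 28, 28, 28, 28, 28, 28, 28, 28, 4, 4, 4, 1].
sign(π) = (−1)^{n − #cycles} = (−1)^{377−17} = (−1)^360 = +1.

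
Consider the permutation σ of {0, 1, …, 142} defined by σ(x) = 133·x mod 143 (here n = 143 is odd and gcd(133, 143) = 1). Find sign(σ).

Start at x=133: 133 → 100 → 1 → 133 (one orbit).
The orbit structure of x ↦ 133x mod 143: 55 orbits of sizes [3, 3, 3, 3, 3, 3, 3, 3, 3, 3, 3, 3, 3, 3, 3, 3, 3, 3, 3, 3, 3, 3, 3, 3, 3, 3, 3, 3, 3, 3, 3, 3, 3, 3, 3, 3, 3, 3, 3, 3, 3, 3, 3, 3, 1, 1, 1, 1, 1, 1, 1, 1, 1, 1, 1].
sign(π) = (−1)^{n − #cycles} = (−1)^{143−55} = (−1)^88 = +1.
Check: (133/143) = +1 by Zolotarev.

+1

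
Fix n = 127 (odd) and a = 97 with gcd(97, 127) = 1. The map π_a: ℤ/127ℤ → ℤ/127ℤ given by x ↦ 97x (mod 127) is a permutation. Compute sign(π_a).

-1

Orbit of 80 under x↦97x: [80, 13, 118, 16, 28, 49, 54]… (length divides ord_127(97)).
2 cycles of lengths [126, 1].
With 2 cycles on 127 points, sign = (−1)^{127−2} = -1.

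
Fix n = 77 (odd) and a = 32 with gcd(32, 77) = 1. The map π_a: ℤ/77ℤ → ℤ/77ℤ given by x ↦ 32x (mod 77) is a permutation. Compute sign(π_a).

Trace 32: π^k(32) = [32, 23, 43, 67, 65, 1] for k=0..5.
The orbit structure of x ↦ 32x mod 77: 18 orbits of sizes [6, 6, 6, 6, 6, 6, 6, 6, 6, 6, 3, 3, 2, 2, 2, 2, 2, 1].
sign(π) = (−1)^{n − #cycles} = (−1)^{77−18} = (−1)^59 = -1.

-1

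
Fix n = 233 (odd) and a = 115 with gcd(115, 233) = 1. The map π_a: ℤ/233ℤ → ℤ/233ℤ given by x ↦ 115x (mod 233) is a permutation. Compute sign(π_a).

-1

Trace 80: π^k(80) = [80, 113, 180, 196, 172, 208, 154] for k=0..6.
Cycle type of π: 232 + 1; total 2 cycles.
2 cycles on 233: each ℓ→(−1)^(ℓ−1), product (−1)^231 = -1.
The Jacobi symbol (115|233) = -1 (Zolotarev) agrees.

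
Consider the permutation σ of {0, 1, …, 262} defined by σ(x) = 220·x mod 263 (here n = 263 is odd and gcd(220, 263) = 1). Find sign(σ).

Trace 85: π^k(85) = [85, 27, 154, 216, 180, 150, 125] for k=0..6.
Cycle lengths of π_220 on ℤ/263ℤ: [262, 1]; 2 cycles in total.
n − c = 263 − 2 = 261; sign = (−1)^261 = -1.
The Jacobi symbol (220|263) = -1 (Zolotarev) agrees.

-1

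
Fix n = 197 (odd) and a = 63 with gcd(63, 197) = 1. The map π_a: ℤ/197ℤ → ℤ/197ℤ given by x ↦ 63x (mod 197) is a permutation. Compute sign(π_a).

+1

Start at x=158: 158 → 104 → 51 → 61 → 100 → 193 → 142 → … (one orbit).
π_63 has 5 disjoint cycles with lengths [49, 49, 49, 49, 1] on {0,…,196}.
n − c = 197 − 5 = 192; sign = (−1)^192 = +1.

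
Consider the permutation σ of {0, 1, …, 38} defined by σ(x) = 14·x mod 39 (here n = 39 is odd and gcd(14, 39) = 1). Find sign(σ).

Trace 14: π^k(14) = [14, 1] for k=0..1.
Cycle type of π: 2×13 + 1×13; total 26 cycles.
With 26 cycles on 39 points, sign = (−1)^{39−26} = -1.
Zolotarev: (14|39) = -1, matching the cycle-count sign.

-1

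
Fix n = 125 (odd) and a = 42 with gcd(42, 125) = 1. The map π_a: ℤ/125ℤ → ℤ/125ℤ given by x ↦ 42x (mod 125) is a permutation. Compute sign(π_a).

Orbit of 41 under x↦42x: [41, 97, 74, 108, 36, 12, 4]… (length divides ord_125(42)).
Decompose π into cycles: lengths [100, 20, 4, 1] (4 cycles, including the fixed point 0).
125 − 4 = 121 transpositions; sign(π) = (−1)^121 = -1.
The Jacobi symbol (42|125) = -1 (Zolotarev) agrees.

-1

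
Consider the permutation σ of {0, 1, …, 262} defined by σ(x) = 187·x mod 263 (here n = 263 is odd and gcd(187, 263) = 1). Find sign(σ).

+1

Orbit of 22 under x↦187x: [22, 169, 43, 151, 96, 68, 92]… (length divides ord_263(187)).
3 cycles of lengths [131, 131, 1].
sign(π) = (−1)^{n − #cycles} = (−1)^{263−3} = (−1)^260 = +1.
Check: (187/263) = +1 by Zolotarev.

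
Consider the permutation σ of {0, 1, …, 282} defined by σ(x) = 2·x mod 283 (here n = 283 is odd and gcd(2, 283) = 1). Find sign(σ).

-1

Start at x=86: 86 → 172 → 61 → 122 → 244 → 205 → 127 → … (one orbit).
4 cycles of lengths [94, 94, 94, 1].
4 cycles on 283: each ℓ→(−1)^(ℓ−1), product (−1)^279 = -1.
Check: (2/283) = -1 by Zolotarev.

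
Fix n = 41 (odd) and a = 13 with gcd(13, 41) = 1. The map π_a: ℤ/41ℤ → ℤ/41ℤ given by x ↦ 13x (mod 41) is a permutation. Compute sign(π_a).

Start at x=4: 4 → 11 → 20 → 14 → 18 → 29 → 8 → … (one orbit).
2 cycles of lengths [40, 1].
sign(π) = (−1)^{n − #cycles} = (−1)^{41−2} = (−1)^39 = -1.
Check: (13/41) = -1 by Zolotarev.

-1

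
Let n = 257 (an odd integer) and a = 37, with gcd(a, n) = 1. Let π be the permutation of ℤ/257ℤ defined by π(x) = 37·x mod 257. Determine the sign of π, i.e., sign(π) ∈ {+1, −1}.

-1

Orbit of 61 under x↦37x: [61, 201, 241, 179, 198, 130, 184]… (length divides ord_257(37)).
Decompose π into cycles: lengths [256, 1] (2 cycles, including the fixed point 0).
2 cycles on 257: each ℓ→(−1)^(ℓ−1), product (−1)^255 = -1.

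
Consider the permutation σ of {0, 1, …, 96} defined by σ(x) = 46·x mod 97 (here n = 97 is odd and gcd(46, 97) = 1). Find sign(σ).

Orbit of 70 under x↦46x: [70, 19, 1, 46, 79, 45, 33]… (length divides ord_97(46)).
4 cycles of lengths [32, 32, 32, 1].
n − c = 97 − 4 = 93; sign = (−1)^93 = -1.
Zolotarev: (46|97) = -1, matching the cycle-count sign.

-1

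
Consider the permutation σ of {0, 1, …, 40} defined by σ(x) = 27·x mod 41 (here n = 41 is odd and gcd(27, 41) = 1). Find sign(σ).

-1

Trace 40: π^k(40) = [40, 14, 9, 38, 1, 27, 32] for k=0..6.
Decompose π into cycles: lengths [8, 8, 8, 8, 8, 1] (6 cycles, including the fixed point 0).
6 cycles on 41: each ℓ→(−1)^(ℓ−1), product (−1)^35 = -1.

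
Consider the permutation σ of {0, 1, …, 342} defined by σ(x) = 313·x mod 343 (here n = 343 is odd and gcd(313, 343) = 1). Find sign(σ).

Start at x=178: 178 → 148 → 19 → 116 → 293 → 128 → 276 → … (one orbit).
Cycle lengths of π_313 on ℤ/343ℤ: [42, 42, 42, 42, 42, 42, 42, 6, 6, 6, 6, 6, 6, 6, 6, 1]; 16 cycles in total.
With 16 cycles on 343 points, sign = (−1)^{343−16} = -1.
Zolotarev: (313|343) = -1, matching the cycle-count sign.

-1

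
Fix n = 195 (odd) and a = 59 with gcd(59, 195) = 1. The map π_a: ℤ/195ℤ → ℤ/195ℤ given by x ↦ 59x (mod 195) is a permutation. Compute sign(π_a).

+1

Start at x=121: 121 → 119 → 1 → 59 → 166 → 44 → 61 → … (one orbit).
Cycle type of π: 12×15 + 2×7 + 1; total 23 cycles.
sign(π) = (−1)^{n − #cycles} = (−1)^{195−23} = (−1)^172 = +1.
Zolotarev: (59|195) = +1, matching the cycle-count sign.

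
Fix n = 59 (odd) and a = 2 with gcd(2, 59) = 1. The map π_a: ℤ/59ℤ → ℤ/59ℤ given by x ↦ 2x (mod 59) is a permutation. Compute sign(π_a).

-1

Start at x=18: 18 → 36 → 13 → 26 → 52 → 45 → 31 → … (one orbit).
Cycle lengths of π_2 on ℤ/59ℤ: [58, 1]; 2 cycles in total.
59 − 2 = 57 transpositions; sign(π) = (−1)^57 = -1.
(2|59)_J = -1 (Zolotarev's lemma cross-check).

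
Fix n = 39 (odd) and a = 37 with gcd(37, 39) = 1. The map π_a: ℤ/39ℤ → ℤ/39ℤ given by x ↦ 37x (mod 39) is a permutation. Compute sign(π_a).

Orbit of 19 under x↦37x: [19, 1, 37, 4, 31, 16, 7]… (length divides ord_39(37)).
Cycle lengths of π_37 on ℤ/39ℤ: [12, 12, 12, 1, 1, 1]; 6 cycles in total.
With 6 cycles on 39 points, sign = (−1)^{39−6} = -1.

-1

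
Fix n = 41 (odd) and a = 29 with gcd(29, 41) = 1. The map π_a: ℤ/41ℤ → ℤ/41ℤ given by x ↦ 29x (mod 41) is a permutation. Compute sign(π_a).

-1

Trace 7: π^k(7) = [7, 39, 24, 40, 12, 20, 6] for k=0..6.
π_29 has 2 disjoint cycles with lengths [40, 1] on {0,…,40}.
With 2 cycles on 41 points, sign = (−1)^{41−2} = -1.
The Jacobi symbol (29|41) = -1 (Zolotarev) agrees.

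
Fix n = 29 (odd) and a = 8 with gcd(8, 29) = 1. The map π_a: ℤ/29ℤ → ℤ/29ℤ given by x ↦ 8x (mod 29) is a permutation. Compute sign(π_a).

-1

Trace 11: π^k(11) = [11, 1, 8, 6, 19, 7, 27] for k=0..6.
The orbit structure of x ↦ 8x mod 29: 2 orbits of sizes [28, 1].
With 2 cycles on 29 points, sign = (−1)^{29−2} = -1.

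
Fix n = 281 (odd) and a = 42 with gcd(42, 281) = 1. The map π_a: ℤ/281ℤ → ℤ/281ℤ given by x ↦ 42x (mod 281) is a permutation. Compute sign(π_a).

Start at x=28: 28 → 52 → 217 → 122 → 66 → 243 → 90 → … (one orbit).
The orbit structure of x ↦ 42x mod 281: 2 orbits of sizes [280, 1].
2 cycles on 281: each ℓ→(−1)^(ℓ−1), product (−1)^279 = -1.
The Jacobi symbol (42|281) = -1 (Zolotarev) agrees.

-1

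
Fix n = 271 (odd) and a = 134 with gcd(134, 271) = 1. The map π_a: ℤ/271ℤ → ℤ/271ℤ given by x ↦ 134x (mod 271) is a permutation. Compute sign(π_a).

Orbit of 242 under x↦134x: [242, 179, 138, 64, 175, 144, 55]… (length divides ord_271(134)).
Cycle type of π: 135×2 + 1; total 3 cycles.
3 cycles on 271: each ℓ→(−1)^(ℓ−1), product (−1)^268 = +1.
Check: (134/271) = +1 by Zolotarev.

+1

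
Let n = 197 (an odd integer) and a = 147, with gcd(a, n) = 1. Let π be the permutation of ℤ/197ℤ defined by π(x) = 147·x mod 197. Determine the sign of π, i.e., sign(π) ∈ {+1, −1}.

Trace 132: π^k(132) = [132, 98, 25, 129, 51, 11, 41] for k=0..6.
Cycle type of π: 196 + 1; total 2 cycles.
2 cycles on 197: each ℓ→(−1)^(ℓ−1), product (−1)^195 = -1.
(147|197)_J = -1 (Zolotarev's lemma cross-check).

-1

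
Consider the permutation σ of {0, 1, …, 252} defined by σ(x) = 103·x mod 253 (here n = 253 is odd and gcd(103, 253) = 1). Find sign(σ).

-1

Start at x=20: 20 → 36 → 166 → 147 → 214 → 31 → 157 → … (one orbit).
π_103 has 6 disjoint cycles with lengths [110, 110, 22, 5, 5, 1] on {0,…,252}.
n − c = 253 − 6 = 247; sign = (−1)^247 = -1.
The Jacobi symbol (103|253) = -1 (Zolotarev) agrees.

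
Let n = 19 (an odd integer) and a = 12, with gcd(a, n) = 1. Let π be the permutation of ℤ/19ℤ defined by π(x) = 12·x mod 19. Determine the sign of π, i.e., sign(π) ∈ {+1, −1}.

-1

Start at x=18: 18 → 7 → 8 → 1 → 12 → 11 → 18 (one orbit).
Decompose π into cycles: lengths [6, 6, 6, 1] (4 cycles, including the fixed point 0).
4 cycles on 19: each ℓ→(−1)^(ℓ−1), product (−1)^15 = -1.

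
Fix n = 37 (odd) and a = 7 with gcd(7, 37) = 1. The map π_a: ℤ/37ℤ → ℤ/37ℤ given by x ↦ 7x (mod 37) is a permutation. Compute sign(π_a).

Start at x=34: 34 → 16 → 1 → 7 → 12 → 10 → 33 → … (one orbit).
The orbit structure of x ↦ 7x mod 37: 5 orbits of sizes [9, 9, 9, 9, 1].
5 cycles on 37: each ℓ→(−1)^(ℓ−1), product (−1)^32 = +1.

+1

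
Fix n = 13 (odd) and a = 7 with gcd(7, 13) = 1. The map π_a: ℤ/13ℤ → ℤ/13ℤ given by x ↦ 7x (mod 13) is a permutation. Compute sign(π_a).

Orbit of 9 under x↦7x: [9, 11, 12, 6, 3, 8, 4]… (length divides ord_13(7)).
The orbit structure of x ↦ 7x mod 13: 2 orbits of sizes [12, 1].
With 2 cycles on 13 points, sign = (−1)^{13−2} = -1.
The Jacobi symbol (7|13) = -1 (Zolotarev) agrees.

-1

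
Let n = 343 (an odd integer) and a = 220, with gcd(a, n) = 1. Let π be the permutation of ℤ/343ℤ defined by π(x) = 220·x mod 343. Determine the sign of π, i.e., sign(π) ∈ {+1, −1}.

Orbit of 247 under x↦220x: [247, 146, 221, 257, 288, 248, 23]… (length divides ord_343(220)).
4 cycles of lengths [294, 42, 6, 1].
Σ(ℓ_i−1) = 343−4 = 339; sign = (−1)^339 = -1.
Zolotarev: (220|343) = -1, matching the cycle-count sign.

-1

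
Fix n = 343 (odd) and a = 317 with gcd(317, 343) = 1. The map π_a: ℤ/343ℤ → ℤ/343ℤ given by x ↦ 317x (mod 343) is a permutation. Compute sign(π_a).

+1

Start at x=86: 86 → 165 → 169 → 65 → 25 → 36 → 93 → … (one orbit).
Cycle type of π: 147×2 + 21×2 + 3×2 + 1; total 7 cycles.
sign(π) = (−1)^{n − #cycles} = (−1)^{343−7} = (−1)^336 = +1.
Zolotarev: (317|343) = +1, matching the cycle-count sign.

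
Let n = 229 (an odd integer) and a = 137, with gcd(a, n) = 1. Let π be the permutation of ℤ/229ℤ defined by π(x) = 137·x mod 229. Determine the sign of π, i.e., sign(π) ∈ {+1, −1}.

Start at x=30: 30 → 217 → 188 → 108 → 140 → 173 → 114 → … (one orbit).
Cycle type of π: 228 + 1; total 2 cycles.
229 − 2 = 227 transpositions; sign(π) = (−1)^227 = -1.
(137|229)_J = -1 (Zolotarev's lemma cross-check).

-1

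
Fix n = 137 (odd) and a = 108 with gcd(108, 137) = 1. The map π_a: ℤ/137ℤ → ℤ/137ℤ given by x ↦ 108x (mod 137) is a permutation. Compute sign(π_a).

-1

Orbit of 28 under x↦108x: [28, 10, 121, 53, 107, 48, 115]… (length divides ord_137(108)).
2 cycles of lengths [136, 1].
Σ(ℓ_i−1) = 137−2 = 135; sign = (−1)^135 = -1.
(108|137)_J = -1 (Zolotarev's lemma cross-check).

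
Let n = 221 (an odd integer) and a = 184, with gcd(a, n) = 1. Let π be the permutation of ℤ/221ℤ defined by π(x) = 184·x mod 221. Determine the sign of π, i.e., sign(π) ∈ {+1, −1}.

+1

Start at x=175: 175 → 155 → 11 → 35 → 31 → 179 → 7 → … (one orbit).
Cycle lengths of π_184 on ℤ/221ℤ: [48, 48, 48, 48, 16, 12, 1]; 7 cycles in total.
7 cycles on 221: each ℓ→(−1)^(ℓ−1), product (−1)^214 = +1.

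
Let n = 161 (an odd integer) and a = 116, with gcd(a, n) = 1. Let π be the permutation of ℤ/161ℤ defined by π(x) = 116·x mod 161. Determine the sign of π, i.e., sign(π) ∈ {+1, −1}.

Trace 116: π^k(116) = [116, 93, 1] for k=0..2.
69 cycles of lengths [3, 3, 3, 3, 3, 3, 3, 3, 3, 3, 3, 3, 3, 3, 3, 3, 3, 3, 3, 3, 3, 3, 3, 3, 3, 3, 3, 3, 3, 3, 3, 3, 3, 3, 3, 3, 3, 3, 3, 3, 3, 3, 3, 3, 3, 3, 1, 1, 1, 1, 1, 1, 1, 1, 1, 1, 1, 1, 1, 1, 1, 1, 1, 1, 1, 1, 1, 1, 1].
sign(π) = (−1)^{n − #cycles} = (−1)^{161−69} = (−1)^92 = +1.
The Jacobi symbol (116|161) = +1 (Zolotarev) agrees.

+1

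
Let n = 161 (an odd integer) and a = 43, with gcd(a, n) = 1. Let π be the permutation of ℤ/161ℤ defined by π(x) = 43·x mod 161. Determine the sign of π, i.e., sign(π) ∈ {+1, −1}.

-1

Trace 127: π^k(127) = [127, 148, 85, 113, 29, 120, 8] for k=0..6.
Cycle lengths of π_43 on ℤ/161ℤ: [22, 22, 22, 22, 22, 22, 22, 1, 1, 1, 1, 1, 1, 1]; 14 cycles in total.
Σ(ℓ_i−1) = 161−14 = 147; sign = (−1)^147 = -1.
Via Zolotarev, sign(π_{43}) = (43|161) = -1.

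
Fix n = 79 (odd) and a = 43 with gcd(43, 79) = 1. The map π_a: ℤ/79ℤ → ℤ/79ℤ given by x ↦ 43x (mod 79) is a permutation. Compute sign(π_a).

-1

Trace 32: π^k(32) = [32, 33, 76, 29, 62, 59, 9] for k=0..6.
Cycle type of π: 78 + 1; total 2 cycles.
n − c = 79 − 2 = 77; sign = (−1)^77 = -1.
(43|79)_J = -1 (Zolotarev's lemma cross-check).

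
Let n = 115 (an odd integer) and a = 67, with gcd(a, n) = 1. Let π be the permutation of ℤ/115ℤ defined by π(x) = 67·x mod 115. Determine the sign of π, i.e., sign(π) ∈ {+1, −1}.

Start at x=17: 17 → 104 → 68 → 71 → 42 → 54 → 53 → … (one orbit).
Cycle type of π: 44×2 + 22 + 4 + 1; total 5 cycles.
115 − 5 = 110 transpositions; sign(π) = (−1)^110 = +1.
(67|115)_J = +1 (Zolotarev's lemma cross-check).

+1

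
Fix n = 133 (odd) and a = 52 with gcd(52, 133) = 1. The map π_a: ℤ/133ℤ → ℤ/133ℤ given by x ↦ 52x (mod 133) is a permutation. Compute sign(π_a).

+1

Start at x=124: 124 → 64 → 3 → 23 → 132 → 81 → 89 → … (one orbit).
Cycle lengths of π_52 on ℤ/133ℤ: [18, 18, 18, 18, 18, 18, 18, 6, 1]; 9 cycles in total.
Σ(ℓ_i−1) = 133−9 = 124; sign = (−1)^124 = +1.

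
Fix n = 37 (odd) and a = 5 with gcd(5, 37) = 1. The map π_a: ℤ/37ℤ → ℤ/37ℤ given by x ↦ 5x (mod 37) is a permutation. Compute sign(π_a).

Trace 31: π^k(31) = [31, 7, 35, 27, 24, 9, 8] for k=0..6.
The orbit structure of x ↦ 5x mod 37: 2 orbits of sizes [36, 1].
Σ(ℓ_i−1) = 37−2 = 35; sign = (−1)^35 = -1.
The Jacobi symbol (5|37) = -1 (Zolotarev) agrees.

-1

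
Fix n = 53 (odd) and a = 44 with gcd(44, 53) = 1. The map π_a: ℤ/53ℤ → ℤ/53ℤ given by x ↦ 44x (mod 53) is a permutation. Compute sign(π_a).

+1

Start at x=44: 44 → 28 → 13 → 42 → 46 → 10 → 16 → … (one orbit).
Cycle lengths of π_44 on ℤ/53ℤ: [13, 13, 13, 13, 1]; 5 cycles in total.
sign(π) = (−1)^{n − #cycles} = (−1)^{53−5} = (−1)^48 = +1.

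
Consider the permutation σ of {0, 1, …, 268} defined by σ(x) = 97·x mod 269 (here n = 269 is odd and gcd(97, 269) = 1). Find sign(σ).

Start at x=199: 199 → 204 → 151 → 121 → 170 → 81 → 56 → … (one orbit).
The orbit structure of x ↦ 97x mod 269: 3 orbits of sizes [134, 134, 1].
sign(π) = (−1)^{n − #cycles} = (−1)^{269−3} = (−1)^266 = +1.
The Jacobi symbol (97|269) = +1 (Zolotarev) agrees.

+1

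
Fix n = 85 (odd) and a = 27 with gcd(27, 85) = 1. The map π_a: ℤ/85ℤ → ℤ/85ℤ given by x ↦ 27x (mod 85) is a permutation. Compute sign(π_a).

Start at x=62: 62 → 59 → 63 → 1 → 27 → 49 → 48 → … (one orbit).
Decompose π into cycles: lengths [16, 16, 16, 16, 16, 4, 1] (7 cycles, including the fixed point 0).
7 cycles on 85: each ℓ→(−1)^(ℓ−1), product (−1)^78 = +1.
Via Zolotarev, sign(π_{27}) = (27|85) = +1.

+1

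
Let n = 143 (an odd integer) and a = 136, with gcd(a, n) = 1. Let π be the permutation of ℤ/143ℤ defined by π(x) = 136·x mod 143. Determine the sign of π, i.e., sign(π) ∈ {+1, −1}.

Orbit of 27 under x↦136x: [27, 97, 36, 34, 48, 93, 64]… (length divides ord_143(136)).
π_136 has 6 disjoint cycles with lengths [60, 60, 12, 5, 5, 1] on {0,…,142}.
With 6 cycles on 143 points, sign = (−1)^{143−6} = -1.
(136|143)_J = -1 (Zolotarev's lemma cross-check).

-1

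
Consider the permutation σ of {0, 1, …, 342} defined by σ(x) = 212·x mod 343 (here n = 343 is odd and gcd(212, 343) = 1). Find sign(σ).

Start at x=32: 32 → 267 → 9 → 193 → 99 → 65 → 60 → … (one orbit).
Cycle lengths of π_212 on ℤ/343ℤ: [147, 147, 21, 21, 3, 3, 1]; 7 cycles in total.
7 cycles on 343: each ℓ→(−1)^(ℓ−1), product (−1)^336 = +1.
The Jacobi symbol (212|343) = +1 (Zolotarev) agrees.

+1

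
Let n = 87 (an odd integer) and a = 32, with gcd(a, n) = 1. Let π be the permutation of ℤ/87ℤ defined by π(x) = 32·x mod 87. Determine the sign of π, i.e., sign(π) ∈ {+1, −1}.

+1

Trace 16: π^k(16) = [16, 77, 28, 26, 49, 2, 64] for k=0..6.
The orbit structure of x ↦ 32x mod 87: 5 orbits of sizes [28, 28, 28, 2, 1].
sign(π) = (−1)^{n − #cycles} = (−1)^{87−5} = (−1)^82 = +1.
The Jacobi symbol (32|87) = +1 (Zolotarev) agrees.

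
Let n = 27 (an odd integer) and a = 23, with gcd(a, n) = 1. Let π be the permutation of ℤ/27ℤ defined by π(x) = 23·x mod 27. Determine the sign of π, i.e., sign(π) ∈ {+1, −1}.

Start at x=17: 17 → 13 → 2 → 19 → 5 → 7 → 26 → … (one orbit).
4 cycles of lengths [18, 6, 2, 1].
sign(π) = (−1)^{n − #cycles} = (−1)^{27−4} = (−1)^23 = -1.
(23|27)_J = -1 (Zolotarev's lemma cross-check).

-1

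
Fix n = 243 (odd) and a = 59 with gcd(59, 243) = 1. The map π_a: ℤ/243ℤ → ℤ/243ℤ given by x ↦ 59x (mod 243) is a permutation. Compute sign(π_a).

-1

Start at x=8: 8 → 229 → 146 → 109 → 113 → 106 → 179 → … (one orbit).
Decompose π into cycles: lengths [162, 54, 18, 6, 2, 1] (6 cycles, including the fixed point 0).
With 6 cycles on 243 points, sign = (−1)^{243−6} = -1.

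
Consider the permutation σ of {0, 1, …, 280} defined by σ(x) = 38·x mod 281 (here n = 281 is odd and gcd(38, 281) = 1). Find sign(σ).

Trace 147: π^k(147) = [147, 247, 113, 79, 192, 271, 182] for k=0..6.
Decompose π into cycles: lengths [56, 56, 56, 56, 56, 1] (6 cycles, including the fixed point 0).
n − c = 281 − 6 = 275; sign = (−1)^275 = -1.

-1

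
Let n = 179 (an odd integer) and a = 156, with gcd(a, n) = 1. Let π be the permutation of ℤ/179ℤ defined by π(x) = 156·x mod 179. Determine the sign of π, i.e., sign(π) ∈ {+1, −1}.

Orbit of 47 under x↦156x: [47, 172, 161, 56, 144, 89, 101]… (length divides ord_179(156)).
Cycle lengths of π_156 on ℤ/179ℤ: [89, 89, 1]; 3 cycles in total.
179 − 3 = 176 transpositions; sign(π) = (−1)^176 = +1.

+1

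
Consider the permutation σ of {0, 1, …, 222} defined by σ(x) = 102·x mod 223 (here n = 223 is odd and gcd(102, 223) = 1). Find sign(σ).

-1

Orbit of 37 under x↦102x: [37, 206, 50, 194, 164, 3, 83]… (length divides ord_223(102)).
Cycle type of π: 222 + 1; total 2 cycles.
223 − 2 = 221 transpositions; sign(π) = (−1)^221 = -1.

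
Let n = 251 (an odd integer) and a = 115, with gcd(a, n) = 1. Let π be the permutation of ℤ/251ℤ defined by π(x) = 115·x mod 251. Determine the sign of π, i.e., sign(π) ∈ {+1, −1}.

+1

Start at x=124: 124 → 204 → 117 → 152 → 161 → 192 → 243 → … (one orbit).
The orbit structure of x ↦ 115x mod 251: 3 orbits of sizes [125, 125, 1].
With 3 cycles on 251 points, sign = (−1)^{251−3} = +1.
Zolotarev: (115|251) = +1, matching the cycle-count sign.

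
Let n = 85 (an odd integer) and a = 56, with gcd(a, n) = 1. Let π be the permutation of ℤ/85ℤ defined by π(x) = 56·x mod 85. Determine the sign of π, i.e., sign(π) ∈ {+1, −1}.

Orbit of 11 under x↦56x: [11, 21, 71, 66, 41, 1, 56]… (length divides ord_85(56)).
10 cycles of lengths [16, 16, 16, 16, 16, 1, 1, 1, 1, 1].
Σ(ℓ_i−1) = 85−10 = 75; sign = (−1)^75 = -1.

-1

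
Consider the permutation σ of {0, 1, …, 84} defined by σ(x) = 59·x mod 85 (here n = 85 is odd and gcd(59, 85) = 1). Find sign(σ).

+1

Trace 81: π^k(81) = [81, 19, 16, 9, 21, 49, 1] for k=0..6.
Decompose π into cycles: lengths [8, 8, 8, 8, 8, 8, 8, 8, 8, 8, 2, 2, 1] (13 cycles, including the fixed point 0).
sign(π) = (−1)^{n − #cycles} = (−1)^{85−13} = (−1)^72 = +1.
Zolotarev: (59|85) = +1, matching the cycle-count sign.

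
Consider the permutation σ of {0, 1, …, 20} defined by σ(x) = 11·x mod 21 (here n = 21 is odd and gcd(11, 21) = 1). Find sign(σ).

Start at x=2: 2 → 1 → 11 → 16 → 8 → 4 → 2 (one orbit).
π_11 has 6 disjoint cycles with lengths [6, 6, 3, 3, 2, 1] on {0,…,20}.
21 − 6 = 15 transpositions; sign(π) = (−1)^15 = -1.
(11|21)_J = -1 (Zolotarev's lemma cross-check).

-1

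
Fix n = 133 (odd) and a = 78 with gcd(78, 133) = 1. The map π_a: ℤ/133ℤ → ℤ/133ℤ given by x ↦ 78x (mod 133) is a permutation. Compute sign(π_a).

Trace 64: π^k(64) = [64, 71, 85, 113, 36, 15, 106] for k=0..6.
π_78 has 14 disjoint cycles with lengths [18, 18, 18, 18, 18, 18, 18, 1, 1, 1, 1, 1, 1, 1] on {0,…,132}.
133 − 14 = 119 transpositions; sign(π) = (−1)^119 = -1.
Zolotarev: (78|133) = -1, matching the cycle-count sign.

-1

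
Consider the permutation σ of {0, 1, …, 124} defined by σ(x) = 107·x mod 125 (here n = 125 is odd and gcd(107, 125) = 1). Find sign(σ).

-1

Start at x=32: 32 → 49 → 118 → 1 → 107 → 74 → 43 → … (one orbit).
12 cycles of lengths [20, 20, 20, 20, 20, 4, 4, 4, 4, 4, 4, 1].
With 12 cycles on 125 points, sign = (−1)^{125−12} = -1.
Via Zolotarev, sign(π_{107}) = (107|125) = -1.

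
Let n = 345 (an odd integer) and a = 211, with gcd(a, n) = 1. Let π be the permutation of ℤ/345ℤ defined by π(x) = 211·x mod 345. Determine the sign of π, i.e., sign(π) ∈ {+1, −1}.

+1

Orbit of 121 under x↦211x: [121, 1, 211, 16, 271, 256, 196]… (length divides ord_345(211)).
Cycle lengths of π_211 on ℤ/345ℤ: [11, 11, 11, 11, 11, 11, 11, 11, 11, 11, 11, 11, 11, 11, 11, 11, 11, 11, 11, 11, 11, 11, 11, 11, 11, 11, 11, 11, 11, 11, 1, 1, 1, 1, 1, 1, 1, 1, 1, 1, 1, 1, 1, 1, 1]; 45 cycles in total.
345 − 45 = 300 transpositions; sign(π) = (−1)^300 = +1.
(211|345)_J = +1 (Zolotarev's lemma cross-check).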